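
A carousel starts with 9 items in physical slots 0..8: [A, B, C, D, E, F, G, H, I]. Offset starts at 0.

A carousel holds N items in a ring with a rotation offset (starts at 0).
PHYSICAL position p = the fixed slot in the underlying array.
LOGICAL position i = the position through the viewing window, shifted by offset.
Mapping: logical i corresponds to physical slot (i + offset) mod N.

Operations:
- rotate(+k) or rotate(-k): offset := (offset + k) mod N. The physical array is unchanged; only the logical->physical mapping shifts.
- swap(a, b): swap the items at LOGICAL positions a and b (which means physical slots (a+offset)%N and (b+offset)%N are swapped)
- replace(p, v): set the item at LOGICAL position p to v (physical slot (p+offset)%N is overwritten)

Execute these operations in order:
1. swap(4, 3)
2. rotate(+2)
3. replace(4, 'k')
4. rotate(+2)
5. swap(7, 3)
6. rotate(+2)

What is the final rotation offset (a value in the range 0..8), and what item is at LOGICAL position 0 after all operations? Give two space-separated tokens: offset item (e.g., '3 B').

Answer: 6 k

Derivation:
After op 1 (swap(4, 3)): offset=0, physical=[A,B,C,E,D,F,G,H,I], logical=[A,B,C,E,D,F,G,H,I]
After op 2 (rotate(+2)): offset=2, physical=[A,B,C,E,D,F,G,H,I], logical=[C,E,D,F,G,H,I,A,B]
After op 3 (replace(4, 'k')): offset=2, physical=[A,B,C,E,D,F,k,H,I], logical=[C,E,D,F,k,H,I,A,B]
After op 4 (rotate(+2)): offset=4, physical=[A,B,C,E,D,F,k,H,I], logical=[D,F,k,H,I,A,B,C,E]
After op 5 (swap(7, 3)): offset=4, physical=[A,B,H,E,D,F,k,C,I], logical=[D,F,k,C,I,A,B,H,E]
After op 6 (rotate(+2)): offset=6, physical=[A,B,H,E,D,F,k,C,I], logical=[k,C,I,A,B,H,E,D,F]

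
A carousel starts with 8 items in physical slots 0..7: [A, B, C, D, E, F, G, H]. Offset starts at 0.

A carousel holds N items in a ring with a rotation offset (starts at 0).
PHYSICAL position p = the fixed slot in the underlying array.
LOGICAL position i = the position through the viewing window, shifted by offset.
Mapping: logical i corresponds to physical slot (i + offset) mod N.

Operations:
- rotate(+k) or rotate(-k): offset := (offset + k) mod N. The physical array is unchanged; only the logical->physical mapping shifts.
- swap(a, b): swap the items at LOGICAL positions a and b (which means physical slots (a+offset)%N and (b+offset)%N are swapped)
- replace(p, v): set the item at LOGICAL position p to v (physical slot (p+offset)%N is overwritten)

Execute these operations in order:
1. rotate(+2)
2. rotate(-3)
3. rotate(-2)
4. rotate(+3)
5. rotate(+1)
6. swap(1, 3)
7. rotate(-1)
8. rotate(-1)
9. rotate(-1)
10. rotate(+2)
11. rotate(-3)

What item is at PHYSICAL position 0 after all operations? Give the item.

Answer: A

Derivation:
After op 1 (rotate(+2)): offset=2, physical=[A,B,C,D,E,F,G,H], logical=[C,D,E,F,G,H,A,B]
After op 2 (rotate(-3)): offset=7, physical=[A,B,C,D,E,F,G,H], logical=[H,A,B,C,D,E,F,G]
After op 3 (rotate(-2)): offset=5, physical=[A,B,C,D,E,F,G,H], logical=[F,G,H,A,B,C,D,E]
After op 4 (rotate(+3)): offset=0, physical=[A,B,C,D,E,F,G,H], logical=[A,B,C,D,E,F,G,H]
After op 5 (rotate(+1)): offset=1, physical=[A,B,C,D,E,F,G,H], logical=[B,C,D,E,F,G,H,A]
After op 6 (swap(1, 3)): offset=1, physical=[A,B,E,D,C,F,G,H], logical=[B,E,D,C,F,G,H,A]
After op 7 (rotate(-1)): offset=0, physical=[A,B,E,D,C,F,G,H], logical=[A,B,E,D,C,F,G,H]
After op 8 (rotate(-1)): offset=7, physical=[A,B,E,D,C,F,G,H], logical=[H,A,B,E,D,C,F,G]
After op 9 (rotate(-1)): offset=6, physical=[A,B,E,D,C,F,G,H], logical=[G,H,A,B,E,D,C,F]
After op 10 (rotate(+2)): offset=0, physical=[A,B,E,D,C,F,G,H], logical=[A,B,E,D,C,F,G,H]
After op 11 (rotate(-3)): offset=5, physical=[A,B,E,D,C,F,G,H], logical=[F,G,H,A,B,E,D,C]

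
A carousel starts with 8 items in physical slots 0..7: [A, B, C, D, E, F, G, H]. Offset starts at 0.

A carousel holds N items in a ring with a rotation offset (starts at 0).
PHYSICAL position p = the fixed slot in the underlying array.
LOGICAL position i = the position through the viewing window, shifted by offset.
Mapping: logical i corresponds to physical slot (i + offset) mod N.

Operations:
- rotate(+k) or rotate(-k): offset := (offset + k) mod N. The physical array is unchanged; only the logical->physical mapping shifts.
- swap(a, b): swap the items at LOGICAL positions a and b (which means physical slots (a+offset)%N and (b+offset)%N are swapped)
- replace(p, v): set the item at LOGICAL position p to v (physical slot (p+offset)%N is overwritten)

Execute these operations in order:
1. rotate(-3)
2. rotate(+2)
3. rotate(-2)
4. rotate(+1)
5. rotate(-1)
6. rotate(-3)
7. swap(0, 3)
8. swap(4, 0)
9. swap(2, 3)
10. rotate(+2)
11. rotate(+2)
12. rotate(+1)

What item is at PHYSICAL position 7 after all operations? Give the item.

After op 1 (rotate(-3)): offset=5, physical=[A,B,C,D,E,F,G,H], logical=[F,G,H,A,B,C,D,E]
After op 2 (rotate(+2)): offset=7, physical=[A,B,C,D,E,F,G,H], logical=[H,A,B,C,D,E,F,G]
After op 3 (rotate(-2)): offset=5, physical=[A,B,C,D,E,F,G,H], logical=[F,G,H,A,B,C,D,E]
After op 4 (rotate(+1)): offset=6, physical=[A,B,C,D,E,F,G,H], logical=[G,H,A,B,C,D,E,F]
After op 5 (rotate(-1)): offset=5, physical=[A,B,C,D,E,F,G,H], logical=[F,G,H,A,B,C,D,E]
After op 6 (rotate(-3)): offset=2, physical=[A,B,C,D,E,F,G,H], logical=[C,D,E,F,G,H,A,B]
After op 7 (swap(0, 3)): offset=2, physical=[A,B,F,D,E,C,G,H], logical=[F,D,E,C,G,H,A,B]
After op 8 (swap(4, 0)): offset=2, physical=[A,B,G,D,E,C,F,H], logical=[G,D,E,C,F,H,A,B]
After op 9 (swap(2, 3)): offset=2, physical=[A,B,G,D,C,E,F,H], logical=[G,D,C,E,F,H,A,B]
After op 10 (rotate(+2)): offset=4, physical=[A,B,G,D,C,E,F,H], logical=[C,E,F,H,A,B,G,D]
After op 11 (rotate(+2)): offset=6, physical=[A,B,G,D,C,E,F,H], logical=[F,H,A,B,G,D,C,E]
After op 12 (rotate(+1)): offset=7, physical=[A,B,G,D,C,E,F,H], logical=[H,A,B,G,D,C,E,F]

Answer: H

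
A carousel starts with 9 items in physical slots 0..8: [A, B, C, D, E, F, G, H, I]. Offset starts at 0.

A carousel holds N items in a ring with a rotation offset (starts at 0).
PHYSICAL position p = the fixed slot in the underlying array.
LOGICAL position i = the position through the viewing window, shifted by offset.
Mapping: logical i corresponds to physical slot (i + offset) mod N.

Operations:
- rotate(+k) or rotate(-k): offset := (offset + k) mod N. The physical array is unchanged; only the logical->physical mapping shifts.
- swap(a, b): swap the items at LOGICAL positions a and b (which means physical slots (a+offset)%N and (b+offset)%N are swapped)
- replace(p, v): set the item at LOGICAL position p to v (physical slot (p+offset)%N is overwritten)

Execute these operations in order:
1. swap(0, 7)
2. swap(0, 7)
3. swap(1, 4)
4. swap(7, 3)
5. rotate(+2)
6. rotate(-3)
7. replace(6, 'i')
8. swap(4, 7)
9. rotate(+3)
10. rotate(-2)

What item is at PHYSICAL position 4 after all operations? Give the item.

After op 1 (swap(0, 7)): offset=0, physical=[H,B,C,D,E,F,G,A,I], logical=[H,B,C,D,E,F,G,A,I]
After op 2 (swap(0, 7)): offset=0, physical=[A,B,C,D,E,F,G,H,I], logical=[A,B,C,D,E,F,G,H,I]
After op 3 (swap(1, 4)): offset=0, physical=[A,E,C,D,B,F,G,H,I], logical=[A,E,C,D,B,F,G,H,I]
After op 4 (swap(7, 3)): offset=0, physical=[A,E,C,H,B,F,G,D,I], logical=[A,E,C,H,B,F,G,D,I]
After op 5 (rotate(+2)): offset=2, physical=[A,E,C,H,B,F,G,D,I], logical=[C,H,B,F,G,D,I,A,E]
After op 6 (rotate(-3)): offset=8, physical=[A,E,C,H,B,F,G,D,I], logical=[I,A,E,C,H,B,F,G,D]
After op 7 (replace(6, 'i')): offset=8, physical=[A,E,C,H,B,i,G,D,I], logical=[I,A,E,C,H,B,i,G,D]
After op 8 (swap(4, 7)): offset=8, physical=[A,E,C,G,B,i,H,D,I], logical=[I,A,E,C,G,B,i,H,D]
After op 9 (rotate(+3)): offset=2, physical=[A,E,C,G,B,i,H,D,I], logical=[C,G,B,i,H,D,I,A,E]
After op 10 (rotate(-2)): offset=0, physical=[A,E,C,G,B,i,H,D,I], logical=[A,E,C,G,B,i,H,D,I]

Answer: B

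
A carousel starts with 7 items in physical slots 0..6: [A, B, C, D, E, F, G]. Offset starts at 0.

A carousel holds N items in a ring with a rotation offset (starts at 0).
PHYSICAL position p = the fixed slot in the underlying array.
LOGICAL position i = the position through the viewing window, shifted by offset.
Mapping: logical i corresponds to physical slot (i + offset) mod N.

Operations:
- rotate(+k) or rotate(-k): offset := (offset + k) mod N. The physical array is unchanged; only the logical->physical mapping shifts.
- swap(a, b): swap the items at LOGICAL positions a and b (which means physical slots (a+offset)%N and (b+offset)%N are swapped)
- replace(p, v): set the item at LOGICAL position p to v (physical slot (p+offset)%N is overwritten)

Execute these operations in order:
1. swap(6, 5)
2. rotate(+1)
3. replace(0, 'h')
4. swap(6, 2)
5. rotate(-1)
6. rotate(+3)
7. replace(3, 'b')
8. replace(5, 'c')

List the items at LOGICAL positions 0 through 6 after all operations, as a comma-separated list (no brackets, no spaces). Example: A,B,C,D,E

After op 1 (swap(6, 5)): offset=0, physical=[A,B,C,D,E,G,F], logical=[A,B,C,D,E,G,F]
After op 2 (rotate(+1)): offset=1, physical=[A,B,C,D,E,G,F], logical=[B,C,D,E,G,F,A]
After op 3 (replace(0, 'h')): offset=1, physical=[A,h,C,D,E,G,F], logical=[h,C,D,E,G,F,A]
After op 4 (swap(6, 2)): offset=1, physical=[D,h,C,A,E,G,F], logical=[h,C,A,E,G,F,D]
After op 5 (rotate(-1)): offset=0, physical=[D,h,C,A,E,G,F], logical=[D,h,C,A,E,G,F]
After op 6 (rotate(+3)): offset=3, physical=[D,h,C,A,E,G,F], logical=[A,E,G,F,D,h,C]
After op 7 (replace(3, 'b')): offset=3, physical=[D,h,C,A,E,G,b], logical=[A,E,G,b,D,h,C]
After op 8 (replace(5, 'c')): offset=3, physical=[D,c,C,A,E,G,b], logical=[A,E,G,b,D,c,C]

Answer: A,E,G,b,D,c,C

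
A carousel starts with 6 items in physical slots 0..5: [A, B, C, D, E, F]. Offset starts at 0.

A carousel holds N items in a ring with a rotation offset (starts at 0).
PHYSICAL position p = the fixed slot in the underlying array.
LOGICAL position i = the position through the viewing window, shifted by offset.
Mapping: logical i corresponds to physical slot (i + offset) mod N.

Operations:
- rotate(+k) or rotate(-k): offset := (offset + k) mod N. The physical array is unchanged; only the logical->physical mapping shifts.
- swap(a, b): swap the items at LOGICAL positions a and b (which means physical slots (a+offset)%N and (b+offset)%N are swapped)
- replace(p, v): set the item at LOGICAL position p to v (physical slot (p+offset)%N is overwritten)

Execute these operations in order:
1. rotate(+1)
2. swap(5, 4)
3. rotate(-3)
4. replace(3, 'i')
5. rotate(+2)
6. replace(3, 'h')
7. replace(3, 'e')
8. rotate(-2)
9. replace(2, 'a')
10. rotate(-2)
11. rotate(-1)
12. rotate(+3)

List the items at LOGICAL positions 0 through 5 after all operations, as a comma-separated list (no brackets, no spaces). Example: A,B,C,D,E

Answer: E,A,a,i,C,e

Derivation:
After op 1 (rotate(+1)): offset=1, physical=[A,B,C,D,E,F], logical=[B,C,D,E,F,A]
After op 2 (swap(5, 4)): offset=1, physical=[F,B,C,D,E,A], logical=[B,C,D,E,A,F]
After op 3 (rotate(-3)): offset=4, physical=[F,B,C,D,E,A], logical=[E,A,F,B,C,D]
After op 4 (replace(3, 'i')): offset=4, physical=[F,i,C,D,E,A], logical=[E,A,F,i,C,D]
After op 5 (rotate(+2)): offset=0, physical=[F,i,C,D,E,A], logical=[F,i,C,D,E,A]
After op 6 (replace(3, 'h')): offset=0, physical=[F,i,C,h,E,A], logical=[F,i,C,h,E,A]
After op 7 (replace(3, 'e')): offset=0, physical=[F,i,C,e,E,A], logical=[F,i,C,e,E,A]
After op 8 (rotate(-2)): offset=4, physical=[F,i,C,e,E,A], logical=[E,A,F,i,C,e]
After op 9 (replace(2, 'a')): offset=4, physical=[a,i,C,e,E,A], logical=[E,A,a,i,C,e]
After op 10 (rotate(-2)): offset=2, physical=[a,i,C,e,E,A], logical=[C,e,E,A,a,i]
After op 11 (rotate(-1)): offset=1, physical=[a,i,C,e,E,A], logical=[i,C,e,E,A,a]
After op 12 (rotate(+3)): offset=4, physical=[a,i,C,e,E,A], logical=[E,A,a,i,C,e]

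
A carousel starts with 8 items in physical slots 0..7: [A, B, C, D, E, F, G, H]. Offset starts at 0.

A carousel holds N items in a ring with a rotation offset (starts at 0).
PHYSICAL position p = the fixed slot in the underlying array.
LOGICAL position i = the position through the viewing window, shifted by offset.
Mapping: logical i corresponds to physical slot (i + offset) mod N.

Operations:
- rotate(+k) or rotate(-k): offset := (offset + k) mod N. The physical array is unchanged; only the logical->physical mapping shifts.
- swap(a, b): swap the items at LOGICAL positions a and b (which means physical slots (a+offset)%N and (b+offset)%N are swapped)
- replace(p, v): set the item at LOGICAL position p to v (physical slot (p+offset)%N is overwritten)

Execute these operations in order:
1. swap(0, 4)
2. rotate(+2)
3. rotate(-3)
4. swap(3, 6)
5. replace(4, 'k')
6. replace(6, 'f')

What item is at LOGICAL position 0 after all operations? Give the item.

After op 1 (swap(0, 4)): offset=0, physical=[E,B,C,D,A,F,G,H], logical=[E,B,C,D,A,F,G,H]
After op 2 (rotate(+2)): offset=2, physical=[E,B,C,D,A,F,G,H], logical=[C,D,A,F,G,H,E,B]
After op 3 (rotate(-3)): offset=7, physical=[E,B,C,D,A,F,G,H], logical=[H,E,B,C,D,A,F,G]
After op 4 (swap(3, 6)): offset=7, physical=[E,B,F,D,A,C,G,H], logical=[H,E,B,F,D,A,C,G]
After op 5 (replace(4, 'k')): offset=7, physical=[E,B,F,k,A,C,G,H], logical=[H,E,B,F,k,A,C,G]
After op 6 (replace(6, 'f')): offset=7, physical=[E,B,F,k,A,f,G,H], logical=[H,E,B,F,k,A,f,G]

Answer: H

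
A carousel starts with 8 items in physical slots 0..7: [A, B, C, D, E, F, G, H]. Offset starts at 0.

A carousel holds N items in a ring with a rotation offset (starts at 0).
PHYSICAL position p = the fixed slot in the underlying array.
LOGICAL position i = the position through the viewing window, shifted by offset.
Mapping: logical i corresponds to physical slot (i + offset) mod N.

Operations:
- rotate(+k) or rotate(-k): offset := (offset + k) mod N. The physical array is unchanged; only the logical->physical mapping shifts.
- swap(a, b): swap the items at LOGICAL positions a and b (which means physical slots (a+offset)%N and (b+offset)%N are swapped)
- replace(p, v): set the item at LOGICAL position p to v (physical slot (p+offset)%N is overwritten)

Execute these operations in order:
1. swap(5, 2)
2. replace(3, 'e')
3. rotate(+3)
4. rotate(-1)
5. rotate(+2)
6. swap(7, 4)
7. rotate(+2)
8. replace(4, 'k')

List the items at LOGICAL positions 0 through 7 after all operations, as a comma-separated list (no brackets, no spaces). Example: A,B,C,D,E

Answer: G,H,e,B,k,A,E,C

Derivation:
After op 1 (swap(5, 2)): offset=0, physical=[A,B,F,D,E,C,G,H], logical=[A,B,F,D,E,C,G,H]
After op 2 (replace(3, 'e')): offset=0, physical=[A,B,F,e,E,C,G,H], logical=[A,B,F,e,E,C,G,H]
After op 3 (rotate(+3)): offset=3, physical=[A,B,F,e,E,C,G,H], logical=[e,E,C,G,H,A,B,F]
After op 4 (rotate(-1)): offset=2, physical=[A,B,F,e,E,C,G,H], logical=[F,e,E,C,G,H,A,B]
After op 5 (rotate(+2)): offset=4, physical=[A,B,F,e,E,C,G,H], logical=[E,C,G,H,A,B,F,e]
After op 6 (swap(7, 4)): offset=4, physical=[e,B,F,A,E,C,G,H], logical=[E,C,G,H,e,B,F,A]
After op 7 (rotate(+2)): offset=6, physical=[e,B,F,A,E,C,G,H], logical=[G,H,e,B,F,A,E,C]
After op 8 (replace(4, 'k')): offset=6, physical=[e,B,k,A,E,C,G,H], logical=[G,H,e,B,k,A,E,C]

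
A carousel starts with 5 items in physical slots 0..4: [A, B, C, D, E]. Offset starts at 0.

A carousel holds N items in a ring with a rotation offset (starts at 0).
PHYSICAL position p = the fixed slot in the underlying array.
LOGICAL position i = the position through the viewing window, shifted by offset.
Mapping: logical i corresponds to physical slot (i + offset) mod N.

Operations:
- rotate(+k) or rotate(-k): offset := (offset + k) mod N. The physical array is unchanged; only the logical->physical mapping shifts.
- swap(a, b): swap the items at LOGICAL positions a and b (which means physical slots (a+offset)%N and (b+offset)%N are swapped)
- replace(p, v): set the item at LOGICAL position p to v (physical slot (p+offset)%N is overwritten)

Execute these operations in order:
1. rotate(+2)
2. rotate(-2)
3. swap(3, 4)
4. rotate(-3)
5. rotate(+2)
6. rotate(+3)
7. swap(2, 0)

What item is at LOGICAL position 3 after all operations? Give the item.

After op 1 (rotate(+2)): offset=2, physical=[A,B,C,D,E], logical=[C,D,E,A,B]
After op 2 (rotate(-2)): offset=0, physical=[A,B,C,D,E], logical=[A,B,C,D,E]
After op 3 (swap(3, 4)): offset=0, physical=[A,B,C,E,D], logical=[A,B,C,E,D]
After op 4 (rotate(-3)): offset=2, physical=[A,B,C,E,D], logical=[C,E,D,A,B]
After op 5 (rotate(+2)): offset=4, physical=[A,B,C,E,D], logical=[D,A,B,C,E]
After op 6 (rotate(+3)): offset=2, physical=[A,B,C,E,D], logical=[C,E,D,A,B]
After op 7 (swap(2, 0)): offset=2, physical=[A,B,D,E,C], logical=[D,E,C,A,B]

Answer: A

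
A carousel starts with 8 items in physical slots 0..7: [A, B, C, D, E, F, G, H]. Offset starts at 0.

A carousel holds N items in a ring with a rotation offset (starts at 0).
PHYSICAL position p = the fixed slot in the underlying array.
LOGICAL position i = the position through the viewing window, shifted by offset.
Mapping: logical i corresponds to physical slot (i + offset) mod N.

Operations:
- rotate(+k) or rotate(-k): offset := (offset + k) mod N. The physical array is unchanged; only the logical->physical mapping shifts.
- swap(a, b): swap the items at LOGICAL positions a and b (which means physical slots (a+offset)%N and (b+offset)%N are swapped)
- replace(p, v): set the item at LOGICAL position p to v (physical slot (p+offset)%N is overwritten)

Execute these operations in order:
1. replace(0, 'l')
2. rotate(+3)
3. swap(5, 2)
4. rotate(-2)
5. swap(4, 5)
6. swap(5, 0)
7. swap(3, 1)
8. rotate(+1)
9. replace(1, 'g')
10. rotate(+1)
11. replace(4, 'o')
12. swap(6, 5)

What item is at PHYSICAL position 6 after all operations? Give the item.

After op 1 (replace(0, 'l')): offset=0, physical=[l,B,C,D,E,F,G,H], logical=[l,B,C,D,E,F,G,H]
After op 2 (rotate(+3)): offset=3, physical=[l,B,C,D,E,F,G,H], logical=[D,E,F,G,H,l,B,C]
After op 3 (swap(5, 2)): offset=3, physical=[F,B,C,D,E,l,G,H], logical=[D,E,l,G,H,F,B,C]
After op 4 (rotate(-2)): offset=1, physical=[F,B,C,D,E,l,G,H], logical=[B,C,D,E,l,G,H,F]
After op 5 (swap(4, 5)): offset=1, physical=[F,B,C,D,E,G,l,H], logical=[B,C,D,E,G,l,H,F]
After op 6 (swap(5, 0)): offset=1, physical=[F,l,C,D,E,G,B,H], logical=[l,C,D,E,G,B,H,F]
After op 7 (swap(3, 1)): offset=1, physical=[F,l,E,D,C,G,B,H], logical=[l,E,D,C,G,B,H,F]
After op 8 (rotate(+1)): offset=2, physical=[F,l,E,D,C,G,B,H], logical=[E,D,C,G,B,H,F,l]
After op 9 (replace(1, 'g')): offset=2, physical=[F,l,E,g,C,G,B,H], logical=[E,g,C,G,B,H,F,l]
After op 10 (rotate(+1)): offset=3, physical=[F,l,E,g,C,G,B,H], logical=[g,C,G,B,H,F,l,E]
After op 11 (replace(4, 'o')): offset=3, physical=[F,l,E,g,C,G,B,o], logical=[g,C,G,B,o,F,l,E]
After op 12 (swap(6, 5)): offset=3, physical=[l,F,E,g,C,G,B,o], logical=[g,C,G,B,o,l,F,E]

Answer: B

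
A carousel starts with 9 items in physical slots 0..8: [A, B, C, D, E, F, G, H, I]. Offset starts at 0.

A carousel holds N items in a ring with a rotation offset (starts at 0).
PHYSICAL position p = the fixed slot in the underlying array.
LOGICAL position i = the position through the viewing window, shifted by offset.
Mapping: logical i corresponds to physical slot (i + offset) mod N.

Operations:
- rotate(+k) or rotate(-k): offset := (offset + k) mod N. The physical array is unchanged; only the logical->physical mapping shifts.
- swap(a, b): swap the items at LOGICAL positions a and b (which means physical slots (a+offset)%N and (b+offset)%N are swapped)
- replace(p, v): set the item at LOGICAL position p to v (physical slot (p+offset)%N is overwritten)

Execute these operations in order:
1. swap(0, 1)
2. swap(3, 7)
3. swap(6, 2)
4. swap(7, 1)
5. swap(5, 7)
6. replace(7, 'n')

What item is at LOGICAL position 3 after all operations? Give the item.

After op 1 (swap(0, 1)): offset=0, physical=[B,A,C,D,E,F,G,H,I], logical=[B,A,C,D,E,F,G,H,I]
After op 2 (swap(3, 7)): offset=0, physical=[B,A,C,H,E,F,G,D,I], logical=[B,A,C,H,E,F,G,D,I]
After op 3 (swap(6, 2)): offset=0, physical=[B,A,G,H,E,F,C,D,I], logical=[B,A,G,H,E,F,C,D,I]
After op 4 (swap(7, 1)): offset=0, physical=[B,D,G,H,E,F,C,A,I], logical=[B,D,G,H,E,F,C,A,I]
After op 5 (swap(5, 7)): offset=0, physical=[B,D,G,H,E,A,C,F,I], logical=[B,D,G,H,E,A,C,F,I]
After op 6 (replace(7, 'n')): offset=0, physical=[B,D,G,H,E,A,C,n,I], logical=[B,D,G,H,E,A,C,n,I]

Answer: H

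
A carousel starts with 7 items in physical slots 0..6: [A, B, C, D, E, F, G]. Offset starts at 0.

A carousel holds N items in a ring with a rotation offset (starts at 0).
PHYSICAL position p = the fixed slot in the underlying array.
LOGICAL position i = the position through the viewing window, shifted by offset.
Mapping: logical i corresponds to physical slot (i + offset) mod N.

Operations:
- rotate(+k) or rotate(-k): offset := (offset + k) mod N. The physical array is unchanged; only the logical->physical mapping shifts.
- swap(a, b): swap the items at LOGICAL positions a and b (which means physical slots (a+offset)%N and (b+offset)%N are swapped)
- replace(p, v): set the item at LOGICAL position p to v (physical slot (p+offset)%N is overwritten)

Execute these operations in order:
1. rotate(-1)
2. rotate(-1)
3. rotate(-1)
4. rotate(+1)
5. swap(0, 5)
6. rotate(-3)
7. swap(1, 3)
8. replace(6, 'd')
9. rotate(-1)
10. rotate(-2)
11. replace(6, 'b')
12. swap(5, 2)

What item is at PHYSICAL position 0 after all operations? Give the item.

Answer: A

Derivation:
After op 1 (rotate(-1)): offset=6, physical=[A,B,C,D,E,F,G], logical=[G,A,B,C,D,E,F]
After op 2 (rotate(-1)): offset=5, physical=[A,B,C,D,E,F,G], logical=[F,G,A,B,C,D,E]
After op 3 (rotate(-1)): offset=4, physical=[A,B,C,D,E,F,G], logical=[E,F,G,A,B,C,D]
After op 4 (rotate(+1)): offset=5, physical=[A,B,C,D,E,F,G], logical=[F,G,A,B,C,D,E]
After op 5 (swap(0, 5)): offset=5, physical=[A,B,C,F,E,D,G], logical=[D,G,A,B,C,F,E]
After op 6 (rotate(-3)): offset=2, physical=[A,B,C,F,E,D,G], logical=[C,F,E,D,G,A,B]
After op 7 (swap(1, 3)): offset=2, physical=[A,B,C,D,E,F,G], logical=[C,D,E,F,G,A,B]
After op 8 (replace(6, 'd')): offset=2, physical=[A,d,C,D,E,F,G], logical=[C,D,E,F,G,A,d]
After op 9 (rotate(-1)): offset=1, physical=[A,d,C,D,E,F,G], logical=[d,C,D,E,F,G,A]
After op 10 (rotate(-2)): offset=6, physical=[A,d,C,D,E,F,G], logical=[G,A,d,C,D,E,F]
After op 11 (replace(6, 'b')): offset=6, physical=[A,d,C,D,E,b,G], logical=[G,A,d,C,D,E,b]
After op 12 (swap(5, 2)): offset=6, physical=[A,E,C,D,d,b,G], logical=[G,A,E,C,D,d,b]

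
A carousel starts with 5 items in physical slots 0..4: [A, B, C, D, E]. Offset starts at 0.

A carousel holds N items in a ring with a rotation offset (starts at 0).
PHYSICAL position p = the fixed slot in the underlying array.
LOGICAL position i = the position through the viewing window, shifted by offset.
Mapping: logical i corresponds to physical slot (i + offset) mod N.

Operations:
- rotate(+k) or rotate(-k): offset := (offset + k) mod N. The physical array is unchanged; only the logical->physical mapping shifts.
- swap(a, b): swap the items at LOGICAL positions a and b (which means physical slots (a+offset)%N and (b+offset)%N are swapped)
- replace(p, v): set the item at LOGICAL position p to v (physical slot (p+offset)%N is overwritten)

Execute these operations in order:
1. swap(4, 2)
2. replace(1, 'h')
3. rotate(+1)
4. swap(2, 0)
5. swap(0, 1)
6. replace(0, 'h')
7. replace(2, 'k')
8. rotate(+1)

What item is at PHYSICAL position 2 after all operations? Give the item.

Answer: D

Derivation:
After op 1 (swap(4, 2)): offset=0, physical=[A,B,E,D,C], logical=[A,B,E,D,C]
After op 2 (replace(1, 'h')): offset=0, physical=[A,h,E,D,C], logical=[A,h,E,D,C]
After op 3 (rotate(+1)): offset=1, physical=[A,h,E,D,C], logical=[h,E,D,C,A]
After op 4 (swap(2, 0)): offset=1, physical=[A,D,E,h,C], logical=[D,E,h,C,A]
After op 5 (swap(0, 1)): offset=1, physical=[A,E,D,h,C], logical=[E,D,h,C,A]
After op 6 (replace(0, 'h')): offset=1, physical=[A,h,D,h,C], logical=[h,D,h,C,A]
After op 7 (replace(2, 'k')): offset=1, physical=[A,h,D,k,C], logical=[h,D,k,C,A]
After op 8 (rotate(+1)): offset=2, physical=[A,h,D,k,C], logical=[D,k,C,A,h]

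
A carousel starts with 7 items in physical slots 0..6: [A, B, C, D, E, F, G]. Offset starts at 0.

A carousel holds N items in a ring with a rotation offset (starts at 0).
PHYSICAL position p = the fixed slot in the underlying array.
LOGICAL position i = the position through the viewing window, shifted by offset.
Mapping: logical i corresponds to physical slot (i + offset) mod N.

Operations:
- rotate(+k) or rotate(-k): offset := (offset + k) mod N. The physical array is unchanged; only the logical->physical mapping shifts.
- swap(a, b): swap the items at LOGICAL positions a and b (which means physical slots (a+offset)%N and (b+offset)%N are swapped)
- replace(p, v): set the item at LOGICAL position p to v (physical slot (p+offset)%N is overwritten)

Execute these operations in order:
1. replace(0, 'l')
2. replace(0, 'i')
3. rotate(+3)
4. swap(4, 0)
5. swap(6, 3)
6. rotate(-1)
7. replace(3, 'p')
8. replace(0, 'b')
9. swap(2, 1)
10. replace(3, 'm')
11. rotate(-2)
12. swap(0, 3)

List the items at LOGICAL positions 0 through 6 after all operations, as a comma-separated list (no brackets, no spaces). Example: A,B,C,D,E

Answer: E,B,b,D,i,m,C

Derivation:
After op 1 (replace(0, 'l')): offset=0, physical=[l,B,C,D,E,F,G], logical=[l,B,C,D,E,F,G]
After op 2 (replace(0, 'i')): offset=0, physical=[i,B,C,D,E,F,G], logical=[i,B,C,D,E,F,G]
After op 3 (rotate(+3)): offset=3, physical=[i,B,C,D,E,F,G], logical=[D,E,F,G,i,B,C]
After op 4 (swap(4, 0)): offset=3, physical=[D,B,C,i,E,F,G], logical=[i,E,F,G,D,B,C]
After op 5 (swap(6, 3)): offset=3, physical=[D,B,G,i,E,F,C], logical=[i,E,F,C,D,B,G]
After op 6 (rotate(-1)): offset=2, physical=[D,B,G,i,E,F,C], logical=[G,i,E,F,C,D,B]
After op 7 (replace(3, 'p')): offset=2, physical=[D,B,G,i,E,p,C], logical=[G,i,E,p,C,D,B]
After op 8 (replace(0, 'b')): offset=2, physical=[D,B,b,i,E,p,C], logical=[b,i,E,p,C,D,B]
After op 9 (swap(2, 1)): offset=2, physical=[D,B,b,E,i,p,C], logical=[b,E,i,p,C,D,B]
After op 10 (replace(3, 'm')): offset=2, physical=[D,B,b,E,i,m,C], logical=[b,E,i,m,C,D,B]
After op 11 (rotate(-2)): offset=0, physical=[D,B,b,E,i,m,C], logical=[D,B,b,E,i,m,C]
After op 12 (swap(0, 3)): offset=0, physical=[E,B,b,D,i,m,C], logical=[E,B,b,D,i,m,C]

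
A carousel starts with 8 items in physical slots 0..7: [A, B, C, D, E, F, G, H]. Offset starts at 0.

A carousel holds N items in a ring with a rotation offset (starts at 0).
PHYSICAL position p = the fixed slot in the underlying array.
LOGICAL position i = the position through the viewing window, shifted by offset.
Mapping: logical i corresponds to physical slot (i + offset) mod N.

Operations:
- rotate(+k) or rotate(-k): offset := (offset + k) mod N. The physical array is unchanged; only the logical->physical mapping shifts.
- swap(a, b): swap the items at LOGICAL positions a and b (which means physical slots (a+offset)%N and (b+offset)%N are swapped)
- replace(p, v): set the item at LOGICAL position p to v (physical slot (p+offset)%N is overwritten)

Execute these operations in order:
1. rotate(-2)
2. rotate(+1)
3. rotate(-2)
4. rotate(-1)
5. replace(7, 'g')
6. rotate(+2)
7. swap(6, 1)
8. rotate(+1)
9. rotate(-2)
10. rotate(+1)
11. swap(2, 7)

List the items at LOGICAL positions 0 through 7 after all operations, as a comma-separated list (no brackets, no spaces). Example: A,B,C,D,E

Answer: G,E,F,B,C,g,H,A

Derivation:
After op 1 (rotate(-2)): offset=6, physical=[A,B,C,D,E,F,G,H], logical=[G,H,A,B,C,D,E,F]
After op 2 (rotate(+1)): offset=7, physical=[A,B,C,D,E,F,G,H], logical=[H,A,B,C,D,E,F,G]
After op 3 (rotate(-2)): offset=5, physical=[A,B,C,D,E,F,G,H], logical=[F,G,H,A,B,C,D,E]
After op 4 (rotate(-1)): offset=4, physical=[A,B,C,D,E,F,G,H], logical=[E,F,G,H,A,B,C,D]
After op 5 (replace(7, 'g')): offset=4, physical=[A,B,C,g,E,F,G,H], logical=[E,F,G,H,A,B,C,g]
After op 6 (rotate(+2)): offset=6, physical=[A,B,C,g,E,F,G,H], logical=[G,H,A,B,C,g,E,F]
After op 7 (swap(6, 1)): offset=6, physical=[A,B,C,g,H,F,G,E], logical=[G,E,A,B,C,g,H,F]
After op 8 (rotate(+1)): offset=7, physical=[A,B,C,g,H,F,G,E], logical=[E,A,B,C,g,H,F,G]
After op 9 (rotate(-2)): offset=5, physical=[A,B,C,g,H,F,G,E], logical=[F,G,E,A,B,C,g,H]
After op 10 (rotate(+1)): offset=6, physical=[A,B,C,g,H,F,G,E], logical=[G,E,A,B,C,g,H,F]
After op 11 (swap(2, 7)): offset=6, physical=[F,B,C,g,H,A,G,E], logical=[G,E,F,B,C,g,H,A]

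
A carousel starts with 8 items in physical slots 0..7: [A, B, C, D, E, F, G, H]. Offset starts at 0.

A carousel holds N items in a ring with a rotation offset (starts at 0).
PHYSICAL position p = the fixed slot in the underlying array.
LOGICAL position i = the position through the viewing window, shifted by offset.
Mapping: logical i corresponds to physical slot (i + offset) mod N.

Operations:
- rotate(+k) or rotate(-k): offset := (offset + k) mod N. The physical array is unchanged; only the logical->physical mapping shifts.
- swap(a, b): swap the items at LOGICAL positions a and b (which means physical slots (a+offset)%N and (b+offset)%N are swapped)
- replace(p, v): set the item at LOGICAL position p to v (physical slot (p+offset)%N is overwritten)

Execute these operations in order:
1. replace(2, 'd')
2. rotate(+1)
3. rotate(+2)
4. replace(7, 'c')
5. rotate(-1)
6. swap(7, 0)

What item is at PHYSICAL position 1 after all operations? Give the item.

After op 1 (replace(2, 'd')): offset=0, physical=[A,B,d,D,E,F,G,H], logical=[A,B,d,D,E,F,G,H]
After op 2 (rotate(+1)): offset=1, physical=[A,B,d,D,E,F,G,H], logical=[B,d,D,E,F,G,H,A]
After op 3 (rotate(+2)): offset=3, physical=[A,B,d,D,E,F,G,H], logical=[D,E,F,G,H,A,B,d]
After op 4 (replace(7, 'c')): offset=3, physical=[A,B,c,D,E,F,G,H], logical=[D,E,F,G,H,A,B,c]
After op 5 (rotate(-1)): offset=2, physical=[A,B,c,D,E,F,G,H], logical=[c,D,E,F,G,H,A,B]
After op 6 (swap(7, 0)): offset=2, physical=[A,c,B,D,E,F,G,H], logical=[B,D,E,F,G,H,A,c]

Answer: c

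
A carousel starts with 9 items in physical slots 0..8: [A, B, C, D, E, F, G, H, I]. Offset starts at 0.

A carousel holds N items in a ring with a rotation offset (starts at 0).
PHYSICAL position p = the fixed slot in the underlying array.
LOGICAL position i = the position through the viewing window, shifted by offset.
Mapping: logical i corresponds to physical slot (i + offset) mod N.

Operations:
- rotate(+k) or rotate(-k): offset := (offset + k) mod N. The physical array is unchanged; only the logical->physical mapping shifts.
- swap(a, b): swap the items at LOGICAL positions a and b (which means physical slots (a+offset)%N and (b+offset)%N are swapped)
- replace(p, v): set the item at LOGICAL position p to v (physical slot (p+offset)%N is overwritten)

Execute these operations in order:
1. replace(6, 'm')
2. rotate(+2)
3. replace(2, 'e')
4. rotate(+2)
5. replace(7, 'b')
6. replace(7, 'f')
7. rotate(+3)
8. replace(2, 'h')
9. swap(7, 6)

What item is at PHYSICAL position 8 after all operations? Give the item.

Answer: I

Derivation:
After op 1 (replace(6, 'm')): offset=0, physical=[A,B,C,D,E,F,m,H,I], logical=[A,B,C,D,E,F,m,H,I]
After op 2 (rotate(+2)): offset=2, physical=[A,B,C,D,E,F,m,H,I], logical=[C,D,E,F,m,H,I,A,B]
After op 3 (replace(2, 'e')): offset=2, physical=[A,B,C,D,e,F,m,H,I], logical=[C,D,e,F,m,H,I,A,B]
After op 4 (rotate(+2)): offset=4, physical=[A,B,C,D,e,F,m,H,I], logical=[e,F,m,H,I,A,B,C,D]
After op 5 (replace(7, 'b')): offset=4, physical=[A,B,b,D,e,F,m,H,I], logical=[e,F,m,H,I,A,B,b,D]
After op 6 (replace(7, 'f')): offset=4, physical=[A,B,f,D,e,F,m,H,I], logical=[e,F,m,H,I,A,B,f,D]
After op 7 (rotate(+3)): offset=7, physical=[A,B,f,D,e,F,m,H,I], logical=[H,I,A,B,f,D,e,F,m]
After op 8 (replace(2, 'h')): offset=7, physical=[h,B,f,D,e,F,m,H,I], logical=[H,I,h,B,f,D,e,F,m]
After op 9 (swap(7, 6)): offset=7, physical=[h,B,f,D,F,e,m,H,I], logical=[H,I,h,B,f,D,F,e,m]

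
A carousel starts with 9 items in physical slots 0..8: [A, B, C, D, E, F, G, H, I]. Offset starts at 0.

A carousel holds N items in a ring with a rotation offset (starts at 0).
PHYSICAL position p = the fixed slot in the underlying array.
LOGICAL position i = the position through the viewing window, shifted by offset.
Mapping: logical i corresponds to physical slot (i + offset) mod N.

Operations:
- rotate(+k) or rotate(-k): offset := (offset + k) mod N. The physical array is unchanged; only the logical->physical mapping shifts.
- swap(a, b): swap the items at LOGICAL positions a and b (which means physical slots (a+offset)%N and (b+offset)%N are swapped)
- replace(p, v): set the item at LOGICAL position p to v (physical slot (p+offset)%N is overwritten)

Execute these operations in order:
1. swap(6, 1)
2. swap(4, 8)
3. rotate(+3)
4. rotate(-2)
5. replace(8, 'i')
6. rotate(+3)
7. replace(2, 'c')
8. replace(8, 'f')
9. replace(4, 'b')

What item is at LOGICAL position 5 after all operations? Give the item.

Answer: i

Derivation:
After op 1 (swap(6, 1)): offset=0, physical=[A,G,C,D,E,F,B,H,I], logical=[A,G,C,D,E,F,B,H,I]
After op 2 (swap(4, 8)): offset=0, physical=[A,G,C,D,I,F,B,H,E], logical=[A,G,C,D,I,F,B,H,E]
After op 3 (rotate(+3)): offset=3, physical=[A,G,C,D,I,F,B,H,E], logical=[D,I,F,B,H,E,A,G,C]
After op 4 (rotate(-2)): offset=1, physical=[A,G,C,D,I,F,B,H,E], logical=[G,C,D,I,F,B,H,E,A]
After op 5 (replace(8, 'i')): offset=1, physical=[i,G,C,D,I,F,B,H,E], logical=[G,C,D,I,F,B,H,E,i]
After op 6 (rotate(+3)): offset=4, physical=[i,G,C,D,I,F,B,H,E], logical=[I,F,B,H,E,i,G,C,D]
After op 7 (replace(2, 'c')): offset=4, physical=[i,G,C,D,I,F,c,H,E], logical=[I,F,c,H,E,i,G,C,D]
After op 8 (replace(8, 'f')): offset=4, physical=[i,G,C,f,I,F,c,H,E], logical=[I,F,c,H,E,i,G,C,f]
After op 9 (replace(4, 'b')): offset=4, physical=[i,G,C,f,I,F,c,H,b], logical=[I,F,c,H,b,i,G,C,f]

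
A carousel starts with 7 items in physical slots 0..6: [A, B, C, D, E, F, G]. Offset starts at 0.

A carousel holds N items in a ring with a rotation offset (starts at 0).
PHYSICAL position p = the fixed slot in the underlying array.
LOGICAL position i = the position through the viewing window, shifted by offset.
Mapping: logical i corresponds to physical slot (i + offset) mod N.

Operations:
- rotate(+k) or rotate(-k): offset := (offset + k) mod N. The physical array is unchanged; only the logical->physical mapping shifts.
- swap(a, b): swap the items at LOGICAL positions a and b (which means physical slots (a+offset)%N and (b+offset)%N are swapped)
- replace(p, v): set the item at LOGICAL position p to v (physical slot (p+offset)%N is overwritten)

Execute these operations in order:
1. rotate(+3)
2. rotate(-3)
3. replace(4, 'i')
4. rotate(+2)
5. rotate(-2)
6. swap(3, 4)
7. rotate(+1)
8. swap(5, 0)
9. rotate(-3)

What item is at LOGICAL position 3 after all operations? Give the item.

Answer: G

Derivation:
After op 1 (rotate(+3)): offset=3, physical=[A,B,C,D,E,F,G], logical=[D,E,F,G,A,B,C]
After op 2 (rotate(-3)): offset=0, physical=[A,B,C,D,E,F,G], logical=[A,B,C,D,E,F,G]
After op 3 (replace(4, 'i')): offset=0, physical=[A,B,C,D,i,F,G], logical=[A,B,C,D,i,F,G]
After op 4 (rotate(+2)): offset=2, physical=[A,B,C,D,i,F,G], logical=[C,D,i,F,G,A,B]
After op 5 (rotate(-2)): offset=0, physical=[A,B,C,D,i,F,G], logical=[A,B,C,D,i,F,G]
After op 6 (swap(3, 4)): offset=0, physical=[A,B,C,i,D,F,G], logical=[A,B,C,i,D,F,G]
After op 7 (rotate(+1)): offset=1, physical=[A,B,C,i,D,F,G], logical=[B,C,i,D,F,G,A]
After op 8 (swap(5, 0)): offset=1, physical=[A,G,C,i,D,F,B], logical=[G,C,i,D,F,B,A]
After op 9 (rotate(-3)): offset=5, physical=[A,G,C,i,D,F,B], logical=[F,B,A,G,C,i,D]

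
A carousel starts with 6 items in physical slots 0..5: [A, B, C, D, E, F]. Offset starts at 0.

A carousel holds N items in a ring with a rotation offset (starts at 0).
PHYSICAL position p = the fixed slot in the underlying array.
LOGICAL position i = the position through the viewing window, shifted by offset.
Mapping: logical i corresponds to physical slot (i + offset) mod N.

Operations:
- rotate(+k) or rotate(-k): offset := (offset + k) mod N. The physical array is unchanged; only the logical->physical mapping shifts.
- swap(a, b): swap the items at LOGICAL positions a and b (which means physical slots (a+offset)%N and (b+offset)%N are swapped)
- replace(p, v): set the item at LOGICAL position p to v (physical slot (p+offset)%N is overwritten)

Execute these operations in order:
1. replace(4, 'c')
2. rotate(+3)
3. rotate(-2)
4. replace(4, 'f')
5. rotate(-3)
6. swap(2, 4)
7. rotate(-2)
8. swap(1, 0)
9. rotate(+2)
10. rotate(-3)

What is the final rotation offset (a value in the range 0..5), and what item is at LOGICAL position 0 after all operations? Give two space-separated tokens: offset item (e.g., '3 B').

After op 1 (replace(4, 'c')): offset=0, physical=[A,B,C,D,c,F], logical=[A,B,C,D,c,F]
After op 2 (rotate(+3)): offset=3, physical=[A,B,C,D,c,F], logical=[D,c,F,A,B,C]
After op 3 (rotate(-2)): offset=1, physical=[A,B,C,D,c,F], logical=[B,C,D,c,F,A]
After op 4 (replace(4, 'f')): offset=1, physical=[A,B,C,D,c,f], logical=[B,C,D,c,f,A]
After op 5 (rotate(-3)): offset=4, physical=[A,B,C,D,c,f], logical=[c,f,A,B,C,D]
After op 6 (swap(2, 4)): offset=4, physical=[C,B,A,D,c,f], logical=[c,f,C,B,A,D]
After op 7 (rotate(-2)): offset=2, physical=[C,B,A,D,c,f], logical=[A,D,c,f,C,B]
After op 8 (swap(1, 0)): offset=2, physical=[C,B,D,A,c,f], logical=[D,A,c,f,C,B]
After op 9 (rotate(+2)): offset=4, physical=[C,B,D,A,c,f], logical=[c,f,C,B,D,A]
After op 10 (rotate(-3)): offset=1, physical=[C,B,D,A,c,f], logical=[B,D,A,c,f,C]

Answer: 1 B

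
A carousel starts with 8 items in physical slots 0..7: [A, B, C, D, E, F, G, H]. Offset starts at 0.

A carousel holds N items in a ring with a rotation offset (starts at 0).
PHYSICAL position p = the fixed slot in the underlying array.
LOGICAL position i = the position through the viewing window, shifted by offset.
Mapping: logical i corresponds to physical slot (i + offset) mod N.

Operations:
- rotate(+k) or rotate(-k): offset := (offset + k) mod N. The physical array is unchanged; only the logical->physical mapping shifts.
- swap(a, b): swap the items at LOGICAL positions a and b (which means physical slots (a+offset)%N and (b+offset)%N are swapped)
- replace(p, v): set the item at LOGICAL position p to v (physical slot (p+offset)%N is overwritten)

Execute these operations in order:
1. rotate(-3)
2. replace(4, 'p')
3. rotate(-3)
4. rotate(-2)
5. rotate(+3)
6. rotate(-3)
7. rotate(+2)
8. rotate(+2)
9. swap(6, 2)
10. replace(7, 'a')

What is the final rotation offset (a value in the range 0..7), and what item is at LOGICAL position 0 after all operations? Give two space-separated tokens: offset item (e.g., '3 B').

After op 1 (rotate(-3)): offset=5, physical=[A,B,C,D,E,F,G,H], logical=[F,G,H,A,B,C,D,E]
After op 2 (replace(4, 'p')): offset=5, physical=[A,p,C,D,E,F,G,H], logical=[F,G,H,A,p,C,D,E]
After op 3 (rotate(-3)): offset=2, physical=[A,p,C,D,E,F,G,H], logical=[C,D,E,F,G,H,A,p]
After op 4 (rotate(-2)): offset=0, physical=[A,p,C,D,E,F,G,H], logical=[A,p,C,D,E,F,G,H]
After op 5 (rotate(+3)): offset=3, physical=[A,p,C,D,E,F,G,H], logical=[D,E,F,G,H,A,p,C]
After op 6 (rotate(-3)): offset=0, physical=[A,p,C,D,E,F,G,H], logical=[A,p,C,D,E,F,G,H]
After op 7 (rotate(+2)): offset=2, physical=[A,p,C,D,E,F,G,H], logical=[C,D,E,F,G,H,A,p]
After op 8 (rotate(+2)): offset=4, physical=[A,p,C,D,E,F,G,H], logical=[E,F,G,H,A,p,C,D]
After op 9 (swap(6, 2)): offset=4, physical=[A,p,G,D,E,F,C,H], logical=[E,F,C,H,A,p,G,D]
After op 10 (replace(7, 'a')): offset=4, physical=[A,p,G,a,E,F,C,H], logical=[E,F,C,H,A,p,G,a]

Answer: 4 E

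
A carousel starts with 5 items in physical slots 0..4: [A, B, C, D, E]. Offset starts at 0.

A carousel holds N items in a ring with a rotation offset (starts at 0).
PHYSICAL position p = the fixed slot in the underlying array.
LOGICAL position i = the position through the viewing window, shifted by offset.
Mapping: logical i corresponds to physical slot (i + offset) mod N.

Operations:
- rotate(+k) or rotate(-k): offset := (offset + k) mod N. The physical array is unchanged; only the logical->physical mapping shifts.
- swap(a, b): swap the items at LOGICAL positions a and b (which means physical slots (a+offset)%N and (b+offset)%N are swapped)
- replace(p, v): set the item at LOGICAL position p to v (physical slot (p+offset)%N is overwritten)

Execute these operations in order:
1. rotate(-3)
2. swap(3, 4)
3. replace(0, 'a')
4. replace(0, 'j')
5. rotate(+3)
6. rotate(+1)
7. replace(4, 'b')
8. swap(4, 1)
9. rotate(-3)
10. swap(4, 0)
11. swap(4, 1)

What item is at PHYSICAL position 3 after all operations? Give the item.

After op 1 (rotate(-3)): offset=2, physical=[A,B,C,D,E], logical=[C,D,E,A,B]
After op 2 (swap(3, 4)): offset=2, physical=[B,A,C,D,E], logical=[C,D,E,B,A]
After op 3 (replace(0, 'a')): offset=2, physical=[B,A,a,D,E], logical=[a,D,E,B,A]
After op 4 (replace(0, 'j')): offset=2, physical=[B,A,j,D,E], logical=[j,D,E,B,A]
After op 5 (rotate(+3)): offset=0, physical=[B,A,j,D,E], logical=[B,A,j,D,E]
After op 6 (rotate(+1)): offset=1, physical=[B,A,j,D,E], logical=[A,j,D,E,B]
After op 7 (replace(4, 'b')): offset=1, physical=[b,A,j,D,E], logical=[A,j,D,E,b]
After op 8 (swap(4, 1)): offset=1, physical=[j,A,b,D,E], logical=[A,b,D,E,j]
After op 9 (rotate(-3)): offset=3, physical=[j,A,b,D,E], logical=[D,E,j,A,b]
After op 10 (swap(4, 0)): offset=3, physical=[j,A,D,b,E], logical=[b,E,j,A,D]
After op 11 (swap(4, 1)): offset=3, physical=[j,A,E,b,D], logical=[b,D,j,A,E]

Answer: b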